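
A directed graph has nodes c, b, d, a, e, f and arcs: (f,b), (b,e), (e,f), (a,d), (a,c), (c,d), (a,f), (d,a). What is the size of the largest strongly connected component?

{b, e, f} are all mutually reachable — one SCC of size 3.
{a, c, d} are all mutually reachable — one SCC of size 3.
The largest has 3 vertices.

3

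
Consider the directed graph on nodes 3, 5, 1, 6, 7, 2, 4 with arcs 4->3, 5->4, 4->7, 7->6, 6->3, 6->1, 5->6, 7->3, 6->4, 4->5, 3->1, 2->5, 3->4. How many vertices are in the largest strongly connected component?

5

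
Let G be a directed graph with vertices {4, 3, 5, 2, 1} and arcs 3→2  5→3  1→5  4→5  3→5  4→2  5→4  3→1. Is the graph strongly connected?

There is no directed path from 2 to 5, so the graph is not strongly connected.

No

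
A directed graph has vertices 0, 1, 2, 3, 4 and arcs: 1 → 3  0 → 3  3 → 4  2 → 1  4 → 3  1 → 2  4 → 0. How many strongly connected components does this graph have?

2

{0, 3, 4} are all mutually reachable — one SCC of size 3.
{1, 2} are all mutually reachable — one SCC of size 2.
That gives 2 strongly connected components.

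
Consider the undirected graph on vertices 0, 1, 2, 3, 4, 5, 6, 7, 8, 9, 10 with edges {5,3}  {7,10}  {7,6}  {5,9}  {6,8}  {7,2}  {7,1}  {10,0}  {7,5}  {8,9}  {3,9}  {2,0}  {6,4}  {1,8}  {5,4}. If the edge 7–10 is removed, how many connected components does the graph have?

1

7 and 10 are still connected via 7-2-0-10, so the component count stays at 1.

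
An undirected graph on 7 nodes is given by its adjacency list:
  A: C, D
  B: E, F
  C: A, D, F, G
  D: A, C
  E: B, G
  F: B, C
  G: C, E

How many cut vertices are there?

1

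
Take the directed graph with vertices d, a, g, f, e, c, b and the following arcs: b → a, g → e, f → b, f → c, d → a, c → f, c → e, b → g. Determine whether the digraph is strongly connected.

No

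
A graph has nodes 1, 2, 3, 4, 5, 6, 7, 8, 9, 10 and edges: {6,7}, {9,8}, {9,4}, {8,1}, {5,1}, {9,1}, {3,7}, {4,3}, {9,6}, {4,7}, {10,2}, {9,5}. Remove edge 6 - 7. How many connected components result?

6 and 7 are still connected via 6-9-4-7, so the component count stays at 2.

2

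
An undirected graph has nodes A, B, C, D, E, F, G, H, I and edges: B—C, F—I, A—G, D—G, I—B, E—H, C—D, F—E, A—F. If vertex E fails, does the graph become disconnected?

Deleting E raises the number of components from 1 to 2, so E is a cut vertex.

Yes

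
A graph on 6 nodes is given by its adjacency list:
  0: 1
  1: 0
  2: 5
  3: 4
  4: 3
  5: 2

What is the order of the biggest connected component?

2

Starting from 3 we can reach 3, 4. That is one component of size 2.
Starting from 0 we can reach 0, 1. That is one component of size 2.
Starting from 2 we can reach 2, 5. That is one component of size 2.
The largest has 2 vertices.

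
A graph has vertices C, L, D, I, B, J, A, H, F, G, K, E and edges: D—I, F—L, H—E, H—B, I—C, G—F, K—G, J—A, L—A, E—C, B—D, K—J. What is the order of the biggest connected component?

6

Starting from A we can reach A, F, G, J, K, L. That is one component of size 6.
Starting from B we can reach B, C, D, E, H, I. That is one component of size 6.
The largest has 6 vertices.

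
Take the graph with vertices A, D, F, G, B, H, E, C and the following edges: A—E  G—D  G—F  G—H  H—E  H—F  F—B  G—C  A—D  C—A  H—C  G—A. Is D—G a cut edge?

After removing D—G, the path D-A-G still connects them, so the edge is not a bridge.

No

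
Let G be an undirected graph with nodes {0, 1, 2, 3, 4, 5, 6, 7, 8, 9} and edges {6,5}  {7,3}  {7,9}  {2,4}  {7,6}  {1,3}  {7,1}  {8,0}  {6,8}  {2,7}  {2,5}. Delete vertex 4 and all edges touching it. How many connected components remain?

1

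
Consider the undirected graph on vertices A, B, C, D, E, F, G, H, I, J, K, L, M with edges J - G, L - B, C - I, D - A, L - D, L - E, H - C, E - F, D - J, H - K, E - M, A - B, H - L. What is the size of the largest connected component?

13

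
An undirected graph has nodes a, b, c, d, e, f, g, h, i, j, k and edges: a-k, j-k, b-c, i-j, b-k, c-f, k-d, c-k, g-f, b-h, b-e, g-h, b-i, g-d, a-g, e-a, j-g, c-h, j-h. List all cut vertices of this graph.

Removing e, for instance, still leaves 1 component. No single vertex removal increases the component count — the graph has no articulation points.

none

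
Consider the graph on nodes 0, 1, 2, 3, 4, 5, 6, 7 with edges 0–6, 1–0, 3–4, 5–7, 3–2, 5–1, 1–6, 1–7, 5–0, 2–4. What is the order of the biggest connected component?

Starting from 2 we can reach 2, 3, 4. That is one component of size 3.
Starting from 0 we can reach 0, 1, 5, 6, 7. That is one component of size 5.
The largest has 5 vertices.

5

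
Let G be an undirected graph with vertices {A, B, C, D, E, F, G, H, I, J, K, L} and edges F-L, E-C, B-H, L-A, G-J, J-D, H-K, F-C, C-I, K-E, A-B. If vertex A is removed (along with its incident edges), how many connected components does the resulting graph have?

2

With A gone, the remaining components are: {D, G, J}; {B, C, E, F, H, I, K, L}.
That is 2 components.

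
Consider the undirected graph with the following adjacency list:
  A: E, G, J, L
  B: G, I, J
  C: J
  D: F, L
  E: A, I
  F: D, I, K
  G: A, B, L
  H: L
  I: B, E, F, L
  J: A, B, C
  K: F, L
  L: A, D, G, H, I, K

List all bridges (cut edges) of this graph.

The edges on the cycle A-E-I-F-K-L-A are not bridges since each lies on that cycle.
But removing H-L disconnects H from L; removing C-J disconnects C from J — these are bridges.

C-J, H-L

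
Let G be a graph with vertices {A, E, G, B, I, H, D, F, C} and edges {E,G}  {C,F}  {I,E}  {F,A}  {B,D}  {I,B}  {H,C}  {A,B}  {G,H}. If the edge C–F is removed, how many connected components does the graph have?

1

C and F are still connected via C-H-G-E-I-B-A-F, so the component count stays at 1.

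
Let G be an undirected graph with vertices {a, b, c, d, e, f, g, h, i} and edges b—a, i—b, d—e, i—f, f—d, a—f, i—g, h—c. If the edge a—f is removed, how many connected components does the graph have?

2

a and f are still connected via a-b-i-f, so the component count stays at 2.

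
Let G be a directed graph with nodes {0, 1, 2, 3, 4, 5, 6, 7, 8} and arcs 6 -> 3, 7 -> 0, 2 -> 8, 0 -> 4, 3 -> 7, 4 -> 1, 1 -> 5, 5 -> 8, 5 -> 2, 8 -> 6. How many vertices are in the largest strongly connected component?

{0, 1, 2, 3, 4, 5, 6, 7, 8} are all mutually reachable — one SCC of size 9.
The largest has 9 vertices.

9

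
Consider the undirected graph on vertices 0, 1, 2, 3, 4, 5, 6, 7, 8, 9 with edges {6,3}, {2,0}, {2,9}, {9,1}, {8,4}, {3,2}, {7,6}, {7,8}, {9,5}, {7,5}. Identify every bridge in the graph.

0-2, 1-9, 4-8, 7-8

The edges on the cycle 7-6-3-2-9-5-7 are not bridges since each lies on that cycle.
But removing 7–8 disconnects 7 from 8; removing 2–0 disconnects 2 from 0; removing 1–9 disconnects 1 from 9; removing 4–8 disconnects 4 from 8 — these are bridges.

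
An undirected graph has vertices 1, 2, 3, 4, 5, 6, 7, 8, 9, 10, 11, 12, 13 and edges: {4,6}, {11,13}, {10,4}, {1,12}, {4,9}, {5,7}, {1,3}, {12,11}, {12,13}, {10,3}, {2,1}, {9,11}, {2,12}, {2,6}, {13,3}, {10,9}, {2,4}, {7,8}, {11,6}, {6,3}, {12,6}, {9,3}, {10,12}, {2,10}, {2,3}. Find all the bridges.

5-7, 7-8

The edges on the cycle 2-10-9-4-2 are not bridges since each lies on that cycle.
But removing 5—7 disconnects 5 from 7; removing 7—8 disconnects 7 from 8 — these are bridges.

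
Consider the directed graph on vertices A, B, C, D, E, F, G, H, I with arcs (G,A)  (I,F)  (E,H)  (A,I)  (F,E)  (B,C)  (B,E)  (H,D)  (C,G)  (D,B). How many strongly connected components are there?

1

{A, B, C, D, E, F, G, H, I} are all mutually reachable — one SCC of size 9.
That gives 1 strongly connected component.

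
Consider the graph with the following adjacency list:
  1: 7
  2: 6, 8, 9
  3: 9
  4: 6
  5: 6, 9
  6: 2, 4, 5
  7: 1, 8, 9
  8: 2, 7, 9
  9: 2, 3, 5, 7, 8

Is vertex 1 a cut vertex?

No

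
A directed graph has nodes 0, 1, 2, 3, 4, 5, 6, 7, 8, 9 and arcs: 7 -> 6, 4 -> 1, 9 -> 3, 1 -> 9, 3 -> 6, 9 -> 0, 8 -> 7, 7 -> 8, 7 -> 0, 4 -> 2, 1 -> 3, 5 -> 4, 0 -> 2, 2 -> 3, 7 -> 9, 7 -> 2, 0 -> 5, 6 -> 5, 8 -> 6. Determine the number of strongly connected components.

2

{0, 1, 2, 3, 4, 5, 6, 9} are all mutually reachable — one SCC of size 8.
{7, 8} are all mutually reachable — one SCC of size 2.
That gives 2 strongly connected components.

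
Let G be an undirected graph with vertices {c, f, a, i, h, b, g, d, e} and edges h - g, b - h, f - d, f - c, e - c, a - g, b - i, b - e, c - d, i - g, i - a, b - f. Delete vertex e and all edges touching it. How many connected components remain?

1

With e gone, the remaining components are: {a, b, c, d, f, g, h, i}.
That is 1 component.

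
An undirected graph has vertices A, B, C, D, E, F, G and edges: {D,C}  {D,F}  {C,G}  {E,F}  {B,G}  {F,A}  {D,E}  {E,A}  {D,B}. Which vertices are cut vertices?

Removing D increases the component count from 1 to 2, so D is a cut vertex.
By contrast removing A leaves 1 component; it is not a cut vertex. No other vertex is a cut vertex either.

D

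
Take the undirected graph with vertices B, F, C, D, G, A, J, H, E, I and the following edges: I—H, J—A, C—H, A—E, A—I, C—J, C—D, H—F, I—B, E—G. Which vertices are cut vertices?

Removing A increases the component count from 1 to 2, so A is a cut vertex.
Removing C increases the component count from 1 to 2, so C is a cut vertex.
Removing E increases the component count from 1 to 2, so E is a cut vertex.
Likewise H, I are cut vertices.
By contrast removing B leaves 1 component; it is not a cut vertex. No other vertex is a cut vertex either.

A, C, E, H, I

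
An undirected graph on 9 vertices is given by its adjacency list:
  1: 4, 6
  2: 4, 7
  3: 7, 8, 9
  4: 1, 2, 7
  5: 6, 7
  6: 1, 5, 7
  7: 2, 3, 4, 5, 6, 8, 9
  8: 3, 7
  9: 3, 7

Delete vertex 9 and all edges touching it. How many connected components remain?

With 9 gone, the remaining components are: {1, 2, 3, 4, 5, 6, 7, 8}.
That is 1 component.

1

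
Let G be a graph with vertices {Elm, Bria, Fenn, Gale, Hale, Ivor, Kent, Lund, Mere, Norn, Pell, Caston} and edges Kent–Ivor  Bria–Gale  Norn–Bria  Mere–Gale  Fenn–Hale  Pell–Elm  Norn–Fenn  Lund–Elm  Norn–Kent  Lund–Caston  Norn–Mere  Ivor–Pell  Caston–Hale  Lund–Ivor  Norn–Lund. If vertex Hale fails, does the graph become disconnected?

No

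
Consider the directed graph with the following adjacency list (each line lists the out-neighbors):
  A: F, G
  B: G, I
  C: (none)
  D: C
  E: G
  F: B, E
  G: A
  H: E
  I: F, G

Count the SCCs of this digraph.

{A, B, E, F, G, I} are all mutually reachable — one SCC of size 6.
{C} is an SCC by itself.
{D} is an SCC by itself.
{H} is an SCC by itself.
That gives 4 strongly connected components.

4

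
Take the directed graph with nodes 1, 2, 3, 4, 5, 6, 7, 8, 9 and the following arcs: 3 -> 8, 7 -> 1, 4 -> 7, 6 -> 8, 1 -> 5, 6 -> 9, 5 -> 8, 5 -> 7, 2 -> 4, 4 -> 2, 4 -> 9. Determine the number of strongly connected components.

{1, 5, 7} are all mutually reachable — one SCC of size 3.
{2, 4} are all mutually reachable — one SCC of size 2.
{8} is an SCC by itself.
{9} is an SCC by itself.
{6} is an SCC by itself.
(and 1 more singleton SCC)
That gives 6 strongly connected components.

6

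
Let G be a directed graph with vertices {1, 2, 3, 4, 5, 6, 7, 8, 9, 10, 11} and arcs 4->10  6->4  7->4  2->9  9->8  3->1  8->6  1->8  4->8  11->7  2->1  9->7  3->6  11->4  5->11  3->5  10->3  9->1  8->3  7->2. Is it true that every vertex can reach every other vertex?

From 9 we can reach every vertex (1, 2, 3, 4, 5, 6, 7, 8, 9, 10, 11), and every vertex can reach 9 (1, 2, 3, 4, 5, 6, 7, 8, 9, 10, 11). So the whole graph is one strongly connected component.

Yes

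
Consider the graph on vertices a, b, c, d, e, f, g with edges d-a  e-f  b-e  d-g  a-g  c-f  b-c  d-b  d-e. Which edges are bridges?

none

The edges on the cycle d-a-g-d are not bridges since each lies on that cycle.
Every edge lies on some cycle, so there are no bridges.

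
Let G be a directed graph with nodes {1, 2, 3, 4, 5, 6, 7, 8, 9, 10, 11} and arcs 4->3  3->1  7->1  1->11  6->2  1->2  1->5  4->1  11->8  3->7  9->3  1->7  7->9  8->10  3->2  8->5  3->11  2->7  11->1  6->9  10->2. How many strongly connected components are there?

{1, 2, 3, 7, 8, 9, 10, 11} are all mutually reachable — one SCC of size 8.
{6} is an SCC by itself.
{4} is an SCC by itself.
{5} is an SCC by itself.
That gives 4 strongly connected components.

4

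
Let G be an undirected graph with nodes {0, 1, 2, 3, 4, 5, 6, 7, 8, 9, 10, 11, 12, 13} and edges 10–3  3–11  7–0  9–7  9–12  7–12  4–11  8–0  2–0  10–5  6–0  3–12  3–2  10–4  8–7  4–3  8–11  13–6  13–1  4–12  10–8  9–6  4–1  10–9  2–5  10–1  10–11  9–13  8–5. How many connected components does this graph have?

Starting from 0 we can reach 0, 1, 2, 3, 4, 5, 6, 7, 8, 9, 10, 11, 12, 13. That is one component of size 14.
Total: 1 component.

1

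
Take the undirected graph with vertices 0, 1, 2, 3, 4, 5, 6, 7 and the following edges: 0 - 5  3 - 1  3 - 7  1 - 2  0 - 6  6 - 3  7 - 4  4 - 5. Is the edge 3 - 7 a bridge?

No

After removing 3 - 7, the path 3-6-0-5-4-7 still connects them, so the edge is not a bridge.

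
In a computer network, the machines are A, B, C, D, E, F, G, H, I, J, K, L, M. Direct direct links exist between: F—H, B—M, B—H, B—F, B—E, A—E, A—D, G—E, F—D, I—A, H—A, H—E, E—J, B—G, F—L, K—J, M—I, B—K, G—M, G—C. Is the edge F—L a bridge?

Yes

Removing F—L leaves no path between F and L: the component count goes from 1 to 2. So it is a bridge.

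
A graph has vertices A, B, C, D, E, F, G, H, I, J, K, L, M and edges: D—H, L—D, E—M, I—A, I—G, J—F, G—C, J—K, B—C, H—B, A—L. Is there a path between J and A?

The component containing J is {F, J, K}, and A is not in it.

No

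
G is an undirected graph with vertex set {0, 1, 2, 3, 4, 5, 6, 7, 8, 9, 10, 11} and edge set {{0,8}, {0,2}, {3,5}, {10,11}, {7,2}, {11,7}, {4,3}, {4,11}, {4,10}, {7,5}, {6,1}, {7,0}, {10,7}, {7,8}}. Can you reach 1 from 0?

The component containing 0 is {0, 2, 3, 4, 5, 7, 8, 10, 11}, and 1 is not in it.

No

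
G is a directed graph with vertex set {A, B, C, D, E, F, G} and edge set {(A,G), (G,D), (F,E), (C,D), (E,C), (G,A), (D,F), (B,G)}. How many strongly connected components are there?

{C, D, E, F} are all mutually reachable — one SCC of size 4.
{A, G} are all mutually reachable — one SCC of size 2.
{B} is an SCC by itself.
That gives 3 strongly connected components.

3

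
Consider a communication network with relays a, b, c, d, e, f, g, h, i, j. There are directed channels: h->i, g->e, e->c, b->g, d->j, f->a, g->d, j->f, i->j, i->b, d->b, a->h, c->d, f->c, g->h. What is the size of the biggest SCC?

10

{a, b, c, d, e, f, g, h, i, j} are all mutually reachable — one SCC of size 10.
The largest has 10 vertices.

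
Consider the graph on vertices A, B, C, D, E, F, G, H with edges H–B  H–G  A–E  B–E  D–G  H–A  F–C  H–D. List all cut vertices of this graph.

Removing H increases the component count from 2 to 3, so H is a cut vertex.
By contrast removing F leaves 2 components; it is not a cut vertex. No other vertex is a cut vertex either.

H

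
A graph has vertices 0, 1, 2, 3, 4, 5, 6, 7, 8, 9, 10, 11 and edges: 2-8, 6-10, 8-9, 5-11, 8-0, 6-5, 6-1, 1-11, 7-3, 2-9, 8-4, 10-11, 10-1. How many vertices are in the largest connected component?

Starting from 3 we can reach 3, 7. That is one component of size 2.
Starting from 1 we can reach 1, 5, 6, 10, 11. That is one component of size 5.
Starting from 0 we can reach 0, 2, 4, 8, 9. That is one component of size 5.
The largest has 5 vertices.

5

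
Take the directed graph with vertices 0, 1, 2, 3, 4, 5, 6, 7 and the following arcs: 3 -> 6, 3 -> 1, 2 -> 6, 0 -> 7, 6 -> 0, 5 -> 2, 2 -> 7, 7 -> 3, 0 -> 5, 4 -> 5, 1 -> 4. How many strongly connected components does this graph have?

1

{0, 1, 2, 3, 4, 5, 6, 7} are all mutually reachable — one SCC of size 8.
That gives 1 strongly connected component.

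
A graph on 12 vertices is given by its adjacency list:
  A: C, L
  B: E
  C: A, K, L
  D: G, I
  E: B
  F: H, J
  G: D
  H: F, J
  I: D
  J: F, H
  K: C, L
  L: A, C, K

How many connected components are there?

4

Starting from B we can reach B, E. That is one component of size 2.
Starting from D we can reach D, G, I. That is one component of size 3.
Starting from F we can reach F, H, J. That is one component of size 3.
Starting from A we can reach A, C, K, L. That is one component of size 4.
Total: 4 components.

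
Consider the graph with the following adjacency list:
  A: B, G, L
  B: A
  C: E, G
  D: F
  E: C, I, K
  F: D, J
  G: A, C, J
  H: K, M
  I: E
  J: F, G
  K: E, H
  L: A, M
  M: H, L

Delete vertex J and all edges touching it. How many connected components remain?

2

With J gone, the remaining components are: {D, F}; {A, B, C, E, G, H, I, K, L, M}.
That is 2 components.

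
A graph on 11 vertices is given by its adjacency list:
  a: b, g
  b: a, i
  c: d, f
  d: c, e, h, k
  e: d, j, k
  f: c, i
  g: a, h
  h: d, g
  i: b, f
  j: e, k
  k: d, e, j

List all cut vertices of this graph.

d

Removing d increases the component count from 1 to 2, so d is a cut vertex.
By contrast removing i leaves 1 component; it is not a cut vertex. No other vertex is a cut vertex either.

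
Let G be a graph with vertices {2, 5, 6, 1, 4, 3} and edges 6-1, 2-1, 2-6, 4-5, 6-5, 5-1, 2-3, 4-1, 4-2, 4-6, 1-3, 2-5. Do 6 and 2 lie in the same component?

Yes

From 6 we can reach 1, 2, 3, 4, 5, 6, which includes 2.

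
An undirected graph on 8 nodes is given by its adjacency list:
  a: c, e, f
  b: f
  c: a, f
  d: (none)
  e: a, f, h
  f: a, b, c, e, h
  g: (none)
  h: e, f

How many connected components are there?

d is isolated — a component by itself.
g is isolated — a component by itself.
Starting from a we can reach a, b, c, e, f, h. That is one component of size 6.
Total: 3 components.

3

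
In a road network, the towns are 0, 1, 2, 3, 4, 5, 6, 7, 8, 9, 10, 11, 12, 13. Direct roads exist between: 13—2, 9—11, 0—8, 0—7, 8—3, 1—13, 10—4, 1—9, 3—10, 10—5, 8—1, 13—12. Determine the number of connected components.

2

6 is isolated — a component by itself.
Starting from 0 we can reach 0, 1, 2, 3, 4, 5, 7, 8, 9, 10, 11, 12, 13. That is one component of size 13.
Total: 2 components.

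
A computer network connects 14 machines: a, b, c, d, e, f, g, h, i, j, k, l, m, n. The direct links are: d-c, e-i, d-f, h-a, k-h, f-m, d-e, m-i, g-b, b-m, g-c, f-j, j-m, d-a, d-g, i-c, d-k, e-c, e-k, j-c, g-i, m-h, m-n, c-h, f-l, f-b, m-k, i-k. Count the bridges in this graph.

2

The edges on the cycle d-g-c-j-f-d are not bridges since each lies on that cycle.
But removing f-l disconnects f from l; removing m-n disconnects m from n — these are bridges.
That makes 2 bridges.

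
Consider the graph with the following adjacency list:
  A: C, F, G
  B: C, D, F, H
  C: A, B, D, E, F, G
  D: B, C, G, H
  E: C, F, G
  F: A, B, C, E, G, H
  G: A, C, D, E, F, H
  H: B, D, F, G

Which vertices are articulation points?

none

Removing B, for instance, still leaves 1 component. No single vertex removal increases the component count — the graph has no articulation points.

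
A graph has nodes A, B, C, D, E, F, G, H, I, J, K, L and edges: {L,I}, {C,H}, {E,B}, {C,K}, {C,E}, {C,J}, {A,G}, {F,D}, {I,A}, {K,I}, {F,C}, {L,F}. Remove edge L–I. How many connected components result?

1

L and I are still connected via L-F-C-K-I, so the component count stays at 1.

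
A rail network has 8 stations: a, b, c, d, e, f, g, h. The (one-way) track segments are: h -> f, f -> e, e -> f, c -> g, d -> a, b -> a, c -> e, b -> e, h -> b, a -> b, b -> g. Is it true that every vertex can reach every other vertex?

No

There is no directed path from f to d, so the graph is not strongly connected.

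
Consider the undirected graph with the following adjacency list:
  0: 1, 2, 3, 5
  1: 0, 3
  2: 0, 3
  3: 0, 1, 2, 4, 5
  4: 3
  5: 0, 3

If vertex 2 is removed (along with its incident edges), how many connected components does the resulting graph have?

1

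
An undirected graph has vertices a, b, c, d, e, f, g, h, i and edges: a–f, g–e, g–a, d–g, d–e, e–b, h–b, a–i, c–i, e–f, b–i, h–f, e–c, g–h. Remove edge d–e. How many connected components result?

d and e are still connected via d-g-e, so the component count stays at 1.

1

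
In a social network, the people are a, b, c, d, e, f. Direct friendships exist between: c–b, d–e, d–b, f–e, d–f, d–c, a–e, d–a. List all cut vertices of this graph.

Removing d increases the component count from 1 to 2, so d is a cut vertex.
By contrast removing c leaves 1 component; it is not a cut vertex. No other vertex is a cut vertex either.

d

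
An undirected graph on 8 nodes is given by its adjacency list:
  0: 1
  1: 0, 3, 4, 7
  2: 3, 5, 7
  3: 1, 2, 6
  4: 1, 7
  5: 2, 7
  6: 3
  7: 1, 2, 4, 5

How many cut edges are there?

2

The edges on the cycle 1-3-2-7-1 are not bridges since each lies on that cycle.
But removing 0-1 disconnects 0 from 1; removing 6-3 disconnects 6 from 3 — these are bridges.
That makes 2 bridges.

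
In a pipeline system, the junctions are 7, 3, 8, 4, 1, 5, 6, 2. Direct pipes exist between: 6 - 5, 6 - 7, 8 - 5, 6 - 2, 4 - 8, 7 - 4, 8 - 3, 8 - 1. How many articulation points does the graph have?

2

Removing 6 increases the component count from 1 to 2, so 6 is a cut vertex.
Removing 8 increases the component count from 1 to 3, so 8 is a cut vertex.
By contrast removing 1 leaves 1 component; it is not a cut vertex. No other vertex is a cut vertex either.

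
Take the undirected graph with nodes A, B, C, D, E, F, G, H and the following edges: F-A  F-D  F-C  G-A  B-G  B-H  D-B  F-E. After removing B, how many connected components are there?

With B gone, the remaining components are: {H}; {A, C, D, E, F, G}.
That is 2 components.

2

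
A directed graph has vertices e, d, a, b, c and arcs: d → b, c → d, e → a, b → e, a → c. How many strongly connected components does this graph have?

1

{a, b, c, d, e} are all mutually reachable — one SCC of size 5.
That gives 1 strongly connected component.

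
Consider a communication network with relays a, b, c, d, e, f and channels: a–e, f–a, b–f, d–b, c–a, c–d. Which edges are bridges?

a-e

The edges on the cycle c-d-b-f-a-c are not bridges since each lies on that cycle.
But removing a–e disconnects a from e — this is a bridge.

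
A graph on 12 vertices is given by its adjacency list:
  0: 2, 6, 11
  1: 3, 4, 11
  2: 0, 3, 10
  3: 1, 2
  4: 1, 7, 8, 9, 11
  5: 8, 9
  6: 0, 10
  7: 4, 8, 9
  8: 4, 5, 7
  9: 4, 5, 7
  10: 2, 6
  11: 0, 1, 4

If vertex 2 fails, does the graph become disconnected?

Deleting 2 leaves 1 component (was 1) (its neighbors 0, 3, 10 remain connected to each other), so 2 is not a cut vertex.

No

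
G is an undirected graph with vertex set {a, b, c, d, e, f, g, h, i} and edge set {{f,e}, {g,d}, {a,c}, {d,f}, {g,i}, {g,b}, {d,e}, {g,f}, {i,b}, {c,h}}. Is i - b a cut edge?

No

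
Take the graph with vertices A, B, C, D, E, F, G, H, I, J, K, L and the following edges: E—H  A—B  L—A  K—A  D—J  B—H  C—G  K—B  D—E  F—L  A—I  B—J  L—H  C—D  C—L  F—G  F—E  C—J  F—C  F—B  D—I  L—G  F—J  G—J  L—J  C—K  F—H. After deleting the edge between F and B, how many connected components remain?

F and B are still connected via F-J-B, so the component count stays at 1.

1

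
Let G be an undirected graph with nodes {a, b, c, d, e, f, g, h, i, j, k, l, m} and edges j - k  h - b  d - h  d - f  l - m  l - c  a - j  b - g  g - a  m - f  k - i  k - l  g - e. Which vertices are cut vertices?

g, k, l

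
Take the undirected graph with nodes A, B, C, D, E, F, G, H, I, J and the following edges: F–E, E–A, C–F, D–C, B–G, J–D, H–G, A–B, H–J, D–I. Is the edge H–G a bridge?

After removing H–G, the path H-J-D-C-F-E-A-B-G still connects them, so the edge is not a bridge.

No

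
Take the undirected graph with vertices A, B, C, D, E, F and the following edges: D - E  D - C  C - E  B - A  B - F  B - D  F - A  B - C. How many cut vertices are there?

Removing B increases the component count from 1 to 2, so B is a cut vertex.
By contrast removing F leaves 1 component; it is not a cut vertex. No other vertex is a cut vertex either.

1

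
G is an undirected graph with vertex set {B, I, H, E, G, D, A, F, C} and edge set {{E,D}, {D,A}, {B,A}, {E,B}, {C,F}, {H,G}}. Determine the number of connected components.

I is isolated — a component by itself.
Starting from G we can reach G, H. That is one component of size 2.
Starting from C we can reach C, F. That is one component of size 2.
Starting from A we can reach A, B, D, E. That is one component of size 4.
Total: 4 components.

4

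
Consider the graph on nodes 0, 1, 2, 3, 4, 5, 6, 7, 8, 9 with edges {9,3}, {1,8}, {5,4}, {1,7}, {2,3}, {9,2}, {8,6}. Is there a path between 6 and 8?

Yes

From 6 we can reach 1, 6, 7, 8, which includes 8.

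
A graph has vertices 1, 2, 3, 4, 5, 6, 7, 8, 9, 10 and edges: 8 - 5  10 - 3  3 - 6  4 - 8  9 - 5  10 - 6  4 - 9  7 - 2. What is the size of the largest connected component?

4

1 is isolated — a component by itself.
Starting from 2 we can reach 2, 7. That is one component of size 2.
Starting from 3 we can reach 3, 6, 10. That is one component of size 3.
Starting from 4 we can reach 4, 5, 8, 9. That is one component of size 4.
The largest has 4 vertices.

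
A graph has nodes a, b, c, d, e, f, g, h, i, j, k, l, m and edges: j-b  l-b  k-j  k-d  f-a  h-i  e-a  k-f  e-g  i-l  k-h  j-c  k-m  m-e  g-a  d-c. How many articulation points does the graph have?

Removing k increases the component count from 1 to 2, so k is a cut vertex.
By contrast removing g leaves 1 component; it is not a cut vertex. No other vertex is a cut vertex either.

1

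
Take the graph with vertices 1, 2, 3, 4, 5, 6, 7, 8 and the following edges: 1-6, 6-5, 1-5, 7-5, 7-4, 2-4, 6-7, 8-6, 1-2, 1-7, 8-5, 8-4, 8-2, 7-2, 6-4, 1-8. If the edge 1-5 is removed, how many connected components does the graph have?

1 and 5 are still connected via 1-8-5, so the component count stays at 2.

2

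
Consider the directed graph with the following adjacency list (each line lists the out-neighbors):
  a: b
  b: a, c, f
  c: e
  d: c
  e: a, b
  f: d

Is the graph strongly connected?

From a we can reach every vertex (a, b, c, d, e, f), and every vertex can reach a (a, b, c, d, e, f). So the whole graph is one strongly connected component.

Yes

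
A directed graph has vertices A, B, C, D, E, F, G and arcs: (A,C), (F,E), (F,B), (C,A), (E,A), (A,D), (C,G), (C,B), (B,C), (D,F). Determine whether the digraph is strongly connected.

No

There is no directed path from G to A, so the graph is not strongly connected.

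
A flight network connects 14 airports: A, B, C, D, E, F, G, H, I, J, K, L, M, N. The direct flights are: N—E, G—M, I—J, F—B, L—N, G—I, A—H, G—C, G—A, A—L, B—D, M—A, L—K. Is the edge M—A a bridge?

No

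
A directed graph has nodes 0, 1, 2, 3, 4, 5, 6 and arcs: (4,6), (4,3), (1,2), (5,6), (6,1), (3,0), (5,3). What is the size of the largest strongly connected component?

{4} is an SCC by itself.
{6} is an SCC by itself.
{1} is an SCC by itself.
{0} is an SCC by itself.
{3} is an SCC by itself.
(and 2 more singleton SCCs)
The largest has 1 vertex.

1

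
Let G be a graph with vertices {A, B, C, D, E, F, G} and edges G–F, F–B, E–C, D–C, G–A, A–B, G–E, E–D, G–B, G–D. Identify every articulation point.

G

Removing G increases the component count from 1 to 2, so G is a cut vertex.
By contrast removing E leaves 1 component; it is not a cut vertex. No other vertex is a cut vertex either.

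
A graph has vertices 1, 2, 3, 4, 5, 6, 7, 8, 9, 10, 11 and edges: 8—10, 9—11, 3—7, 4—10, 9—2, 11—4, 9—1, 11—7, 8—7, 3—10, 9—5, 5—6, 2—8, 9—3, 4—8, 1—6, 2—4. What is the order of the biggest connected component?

Starting from 1 we can reach 1, 2, 3, 4, 5, 6, 7, 8, 9, 10, 11. That is one component of size 11.
The largest has 11 vertices.

11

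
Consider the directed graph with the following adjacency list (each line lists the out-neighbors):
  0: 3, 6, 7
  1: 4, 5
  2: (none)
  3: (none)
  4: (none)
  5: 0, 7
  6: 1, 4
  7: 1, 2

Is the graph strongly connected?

No

There is no directed path from 4 to 0, so the graph is not strongly connected.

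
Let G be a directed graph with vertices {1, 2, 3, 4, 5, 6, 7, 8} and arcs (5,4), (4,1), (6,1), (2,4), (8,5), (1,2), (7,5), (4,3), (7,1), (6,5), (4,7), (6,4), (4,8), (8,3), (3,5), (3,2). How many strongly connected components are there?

{1, 2, 3, 4, 5, 7, 8} are all mutually reachable — one SCC of size 7.
{6} is an SCC by itself.
That gives 2 strongly connected components.

2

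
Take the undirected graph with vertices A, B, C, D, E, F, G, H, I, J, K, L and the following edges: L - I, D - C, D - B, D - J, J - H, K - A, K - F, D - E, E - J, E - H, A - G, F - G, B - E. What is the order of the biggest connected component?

6

Starting from I we can reach I, L. That is one component of size 2.
Starting from A we can reach A, F, G, K. That is one component of size 4.
Starting from B we can reach B, C, D, E, H, J. That is one component of size 6.
The largest has 6 vertices.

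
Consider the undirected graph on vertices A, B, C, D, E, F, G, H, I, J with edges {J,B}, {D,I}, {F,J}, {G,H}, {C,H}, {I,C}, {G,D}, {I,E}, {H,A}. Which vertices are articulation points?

Removing H increases the component count from 2 to 3, so H is a cut vertex.
Removing I increases the component count from 2 to 3, so I is a cut vertex.
Removing J increases the component count from 2 to 3, so J is a cut vertex.
By contrast removing F leaves 2 components; it is not a cut vertex. No other vertex is a cut vertex either.

H, I, J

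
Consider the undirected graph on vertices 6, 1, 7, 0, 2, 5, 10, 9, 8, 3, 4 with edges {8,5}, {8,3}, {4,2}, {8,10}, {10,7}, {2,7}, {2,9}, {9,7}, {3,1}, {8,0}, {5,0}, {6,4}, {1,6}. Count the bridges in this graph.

The edges on the cycle 8-5-0-8 are not bridges since each lies on that cycle.
Every edge lies on some cycle, so there are no bridges.

0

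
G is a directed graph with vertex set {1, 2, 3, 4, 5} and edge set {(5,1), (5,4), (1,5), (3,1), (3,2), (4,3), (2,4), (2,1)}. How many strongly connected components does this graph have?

1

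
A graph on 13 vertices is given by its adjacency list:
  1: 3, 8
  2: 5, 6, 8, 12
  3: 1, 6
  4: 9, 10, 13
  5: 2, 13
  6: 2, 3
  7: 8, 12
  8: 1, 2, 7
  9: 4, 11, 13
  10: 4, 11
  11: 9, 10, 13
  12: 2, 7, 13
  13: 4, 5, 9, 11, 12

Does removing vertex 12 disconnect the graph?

No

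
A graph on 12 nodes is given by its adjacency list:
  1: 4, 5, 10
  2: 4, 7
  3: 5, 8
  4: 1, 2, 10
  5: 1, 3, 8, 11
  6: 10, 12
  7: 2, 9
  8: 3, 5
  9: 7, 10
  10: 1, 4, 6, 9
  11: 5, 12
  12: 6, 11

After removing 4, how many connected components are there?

1

With 4 gone, the remaining components are: {1, 2, 3, 5, 6, 7, 8, 9, 10, 11, 12}.
That is 1 component.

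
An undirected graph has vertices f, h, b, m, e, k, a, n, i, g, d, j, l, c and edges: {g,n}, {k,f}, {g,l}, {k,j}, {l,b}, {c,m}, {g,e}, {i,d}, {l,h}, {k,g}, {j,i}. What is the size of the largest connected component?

11

a is isolated — a component by itself.
Starting from c we can reach c, m. That is one component of size 2.
Starting from b we can reach b, d, e, f, g, h, i, j, k, l, n. That is one component of size 11.
The largest has 11 vertices.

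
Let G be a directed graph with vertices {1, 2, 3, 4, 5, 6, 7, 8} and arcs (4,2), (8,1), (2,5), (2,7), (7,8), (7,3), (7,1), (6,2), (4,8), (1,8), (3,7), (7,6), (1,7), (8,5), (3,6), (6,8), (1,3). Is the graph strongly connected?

No

There is no directed path from 2 to 4, so the graph is not strongly connected.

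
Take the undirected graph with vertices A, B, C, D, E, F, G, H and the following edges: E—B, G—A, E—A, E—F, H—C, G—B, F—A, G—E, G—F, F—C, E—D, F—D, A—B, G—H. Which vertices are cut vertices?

none

Removing B, for instance, still leaves 1 component. No single vertex removal increases the component count — the graph has no articulation points.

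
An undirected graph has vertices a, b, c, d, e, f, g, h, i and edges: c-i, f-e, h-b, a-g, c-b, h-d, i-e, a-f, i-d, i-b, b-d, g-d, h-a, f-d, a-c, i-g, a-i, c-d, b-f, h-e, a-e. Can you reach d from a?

Yes

From a we can reach a, b, c, d, e, f, g, h, i, which includes d.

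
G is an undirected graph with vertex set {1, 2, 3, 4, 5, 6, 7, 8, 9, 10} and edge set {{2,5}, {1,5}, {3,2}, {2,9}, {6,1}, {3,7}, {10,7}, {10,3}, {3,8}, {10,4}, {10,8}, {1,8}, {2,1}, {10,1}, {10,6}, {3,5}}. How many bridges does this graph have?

2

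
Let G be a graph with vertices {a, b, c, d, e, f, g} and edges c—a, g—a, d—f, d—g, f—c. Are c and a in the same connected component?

Yes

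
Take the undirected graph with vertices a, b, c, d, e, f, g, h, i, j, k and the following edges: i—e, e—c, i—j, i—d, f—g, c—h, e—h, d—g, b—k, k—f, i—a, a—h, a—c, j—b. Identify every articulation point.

Removing i increases the component count from 1 to 2, so i is a cut vertex.
By contrast removing g leaves 1 component; it is not a cut vertex. No other vertex is a cut vertex either.

i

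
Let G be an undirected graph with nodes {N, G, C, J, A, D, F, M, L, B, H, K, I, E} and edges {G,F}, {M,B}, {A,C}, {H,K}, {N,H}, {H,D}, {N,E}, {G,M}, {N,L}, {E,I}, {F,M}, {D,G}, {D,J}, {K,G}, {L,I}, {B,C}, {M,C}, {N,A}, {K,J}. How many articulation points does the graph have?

Removing N increases the component count from 1 to 2, so N is a cut vertex.
By contrast removing A leaves 1 component; it is not a cut vertex. No other vertex is a cut vertex either.

1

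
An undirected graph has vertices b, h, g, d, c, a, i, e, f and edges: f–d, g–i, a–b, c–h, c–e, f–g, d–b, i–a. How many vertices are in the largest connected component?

6

Starting from c we can reach c, e, h. That is one component of size 3.
Starting from a we can reach a, b, d, f, g, i. That is one component of size 6.
The largest has 6 vertices.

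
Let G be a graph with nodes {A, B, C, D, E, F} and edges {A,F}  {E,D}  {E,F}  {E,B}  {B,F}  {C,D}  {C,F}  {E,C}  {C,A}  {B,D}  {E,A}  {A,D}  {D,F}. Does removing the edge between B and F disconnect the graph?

No

After removing B—F, the path B-E-F still connects them, so the edge is not a bridge.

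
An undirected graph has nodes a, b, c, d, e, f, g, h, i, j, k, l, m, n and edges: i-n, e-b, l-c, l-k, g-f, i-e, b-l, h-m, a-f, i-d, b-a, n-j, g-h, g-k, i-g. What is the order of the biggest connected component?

14

Starting from a we can reach a, b, c, d, e, f, g, h, i, j, k, l, m, n. That is one component of size 14.
The largest has 14 vertices.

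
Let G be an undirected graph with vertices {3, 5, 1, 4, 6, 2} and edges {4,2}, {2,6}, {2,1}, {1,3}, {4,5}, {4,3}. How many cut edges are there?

The edges on the cycle 4-2-1-3-4 are not bridges since each lies on that cycle.
But removing 5—4 disconnects 5 from 4; removing 6—2 disconnects 6 from 2 — these are bridges.
That makes 2 bridges.

2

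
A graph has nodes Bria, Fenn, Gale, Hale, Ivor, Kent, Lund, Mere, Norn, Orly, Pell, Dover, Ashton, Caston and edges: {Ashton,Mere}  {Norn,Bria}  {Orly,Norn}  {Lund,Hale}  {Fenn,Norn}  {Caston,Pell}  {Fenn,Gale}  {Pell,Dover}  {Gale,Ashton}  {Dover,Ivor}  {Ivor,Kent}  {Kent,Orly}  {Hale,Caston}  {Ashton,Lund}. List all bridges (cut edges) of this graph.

Ashton-Mere, Bria-Norn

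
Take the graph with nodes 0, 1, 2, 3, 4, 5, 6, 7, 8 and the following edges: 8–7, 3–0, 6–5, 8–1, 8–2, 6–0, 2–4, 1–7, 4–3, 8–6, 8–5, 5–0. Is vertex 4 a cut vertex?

No

Deleting 4 leaves 1 component (was 1) (its neighbors 2, 3 remain connected to each other), so 4 is not a cut vertex.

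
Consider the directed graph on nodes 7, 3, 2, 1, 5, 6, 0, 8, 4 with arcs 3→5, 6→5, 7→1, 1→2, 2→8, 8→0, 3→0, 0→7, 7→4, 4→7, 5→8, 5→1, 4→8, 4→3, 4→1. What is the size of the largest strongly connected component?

{0, 1, 2, 3, 4, 5, 7, 8} are all mutually reachable — one SCC of size 8.
{6} is an SCC by itself.
The largest has 8 vertices.

8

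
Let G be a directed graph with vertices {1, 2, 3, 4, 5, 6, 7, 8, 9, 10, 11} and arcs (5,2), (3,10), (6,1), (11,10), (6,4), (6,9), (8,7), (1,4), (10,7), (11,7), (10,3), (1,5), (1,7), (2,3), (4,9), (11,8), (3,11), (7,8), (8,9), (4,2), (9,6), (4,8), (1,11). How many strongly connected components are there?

1

{1, 2, 3, 4, 5, 6, 7, 8, 9, 10, 11} are all mutually reachable — one SCC of size 11.
That gives 1 strongly connected component.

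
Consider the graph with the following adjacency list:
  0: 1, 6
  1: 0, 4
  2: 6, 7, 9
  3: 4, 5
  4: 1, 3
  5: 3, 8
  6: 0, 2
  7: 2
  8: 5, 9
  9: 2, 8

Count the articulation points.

Removing 2 increases the component count from 1 to 2, so 2 is a cut vertex.
By contrast removing 0 leaves 1 component; it is not a cut vertex. No other vertex is a cut vertex either.

1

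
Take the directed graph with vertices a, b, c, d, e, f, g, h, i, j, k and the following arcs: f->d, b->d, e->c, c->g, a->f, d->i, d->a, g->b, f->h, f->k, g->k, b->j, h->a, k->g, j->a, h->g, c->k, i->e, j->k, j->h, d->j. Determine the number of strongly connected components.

1

{a, b, c, d, e, f, g, h, i, j, k} are all mutually reachable — one SCC of size 11.
That gives 1 strongly connected component.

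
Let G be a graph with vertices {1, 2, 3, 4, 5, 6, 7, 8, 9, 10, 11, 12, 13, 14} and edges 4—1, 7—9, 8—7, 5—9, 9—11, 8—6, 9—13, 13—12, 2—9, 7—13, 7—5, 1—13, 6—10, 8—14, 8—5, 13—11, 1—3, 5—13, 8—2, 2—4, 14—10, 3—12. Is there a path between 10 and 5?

From 10 we can reach 1, 2, 3, 4, 5, 6, 7, 8, 9, 10, 11, 12, 13, 14, which includes 5.

Yes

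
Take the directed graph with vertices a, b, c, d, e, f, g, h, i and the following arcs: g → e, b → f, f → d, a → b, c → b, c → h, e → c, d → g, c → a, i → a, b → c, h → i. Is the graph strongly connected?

Yes

From f we can reach every vertex (a, b, c, d, e, f, g, h, i), and every vertex can reach f (a, b, c, d, e, f, g, h, i). So the whole graph is one strongly connected component.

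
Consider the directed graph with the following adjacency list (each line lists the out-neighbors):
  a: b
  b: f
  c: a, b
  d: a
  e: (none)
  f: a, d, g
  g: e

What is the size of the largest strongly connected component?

{a, b, d, f} are all mutually reachable — one SCC of size 4.
{g} is an SCC by itself.
{e} is an SCC by itself.
{c} is an SCC by itself.
The largest has 4 vertices.

4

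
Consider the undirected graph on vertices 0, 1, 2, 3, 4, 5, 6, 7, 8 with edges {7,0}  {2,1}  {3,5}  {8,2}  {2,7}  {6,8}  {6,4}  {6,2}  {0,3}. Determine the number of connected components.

1

Starting from 0 we can reach 0, 1, 2, 3, 4, 5, 6, 7, 8. That is one component of size 9.
Total: 1 component.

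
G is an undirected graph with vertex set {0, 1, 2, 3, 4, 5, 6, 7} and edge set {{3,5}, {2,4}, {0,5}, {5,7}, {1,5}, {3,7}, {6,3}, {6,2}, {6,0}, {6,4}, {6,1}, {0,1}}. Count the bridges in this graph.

0

The edges on the cycle 6-2-4-6 are not bridges since each lies on that cycle.
Every edge lies on some cycle, so there are no bridges.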